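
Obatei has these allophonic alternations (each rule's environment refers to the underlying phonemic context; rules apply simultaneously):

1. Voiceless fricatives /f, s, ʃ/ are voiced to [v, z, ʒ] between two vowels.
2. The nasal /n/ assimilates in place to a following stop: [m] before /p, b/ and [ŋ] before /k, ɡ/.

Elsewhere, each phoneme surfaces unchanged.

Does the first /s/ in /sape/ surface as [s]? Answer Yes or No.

/s/ (word-initial): rule 1 targets it, but not between two vowels → unchanged [s].
The actual realization is [s], which matches [s].

Yes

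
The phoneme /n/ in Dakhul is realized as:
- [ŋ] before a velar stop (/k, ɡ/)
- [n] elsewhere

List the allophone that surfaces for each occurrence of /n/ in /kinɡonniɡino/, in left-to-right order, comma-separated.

[ŋ], [n], [n], [n]

Occurrence 1 (position 3): before a velar stop → [ŋ].
Occurrence 2 (position 6): no conditioning environment matches → elsewhere allophone [n].
Occurrence 3 (position 7): no conditioning environment matches → elsewhere allophone [n].
Occurrence 4 (position 11): no conditioning environment matches → elsewhere allophone [n].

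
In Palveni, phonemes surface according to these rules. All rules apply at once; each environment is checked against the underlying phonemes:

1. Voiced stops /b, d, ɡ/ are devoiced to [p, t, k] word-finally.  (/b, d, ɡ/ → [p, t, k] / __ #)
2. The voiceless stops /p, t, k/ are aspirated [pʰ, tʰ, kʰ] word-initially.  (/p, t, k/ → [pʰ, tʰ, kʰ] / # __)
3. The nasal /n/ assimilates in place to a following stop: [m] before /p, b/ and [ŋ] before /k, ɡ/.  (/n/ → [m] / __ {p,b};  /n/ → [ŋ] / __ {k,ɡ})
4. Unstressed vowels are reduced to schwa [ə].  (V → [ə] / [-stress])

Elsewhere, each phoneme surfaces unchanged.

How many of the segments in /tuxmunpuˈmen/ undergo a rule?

Segments that undergo a rule: /t/ → [tʰ] (rule 2); /u/ → [ə] (rule 4); /u/ → [ə] (rule 4); /n/ → [m] (rule 3); /u/ → [ə] (rule 4).
All other segments surface unchanged.

5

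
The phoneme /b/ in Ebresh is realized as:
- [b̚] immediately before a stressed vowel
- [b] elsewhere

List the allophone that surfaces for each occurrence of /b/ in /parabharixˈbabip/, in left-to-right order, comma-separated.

Occurrence 1 (position 5): no conditioning environment matches → elsewhere allophone [b].
Occurrence 2 (position 11): immediately before a stressed vowel → [b̚].
Occurrence 3 (position 13): no conditioning environment matches → elsewhere allophone [b].

[b], [b̚], [b]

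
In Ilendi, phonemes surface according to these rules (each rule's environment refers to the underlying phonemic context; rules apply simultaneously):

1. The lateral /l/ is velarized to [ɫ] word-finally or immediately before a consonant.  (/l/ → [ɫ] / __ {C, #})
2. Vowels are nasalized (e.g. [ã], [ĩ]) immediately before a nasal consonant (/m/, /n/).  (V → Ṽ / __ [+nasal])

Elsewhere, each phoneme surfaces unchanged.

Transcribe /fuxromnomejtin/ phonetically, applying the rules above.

/u/ (between /f/ and /x/) is in the target of rule 2 but the environment (before a nasal consonant) is not met → [u].
/o/ meets the environment for rule 2 (before a nasal consonant) → [õ].
/o/ (between /n/ and /m/): before a nasal consonant, so rule 2 applies → [õ].
/e/ (between /m/ and /j/) is in the target of rule 2 but the environment (before a nasal consonant) is not met → [e].
/i/ (between /t/ and /n/): before a nasal consonant, so rule 2 applies → [ĩ].

[fuxrõmnõmejtĩn]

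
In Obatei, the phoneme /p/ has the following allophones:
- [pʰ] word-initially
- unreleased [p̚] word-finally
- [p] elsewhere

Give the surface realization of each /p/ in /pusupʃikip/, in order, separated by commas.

[pʰ], [p], [p̚]

Occurrence 1 (position 1): word-initially → [pʰ].
Occurrence 2 (position 5): no conditioning environment matches → elsewhere allophone [p].
Occurrence 3 (position 10): word-finally → [p̚].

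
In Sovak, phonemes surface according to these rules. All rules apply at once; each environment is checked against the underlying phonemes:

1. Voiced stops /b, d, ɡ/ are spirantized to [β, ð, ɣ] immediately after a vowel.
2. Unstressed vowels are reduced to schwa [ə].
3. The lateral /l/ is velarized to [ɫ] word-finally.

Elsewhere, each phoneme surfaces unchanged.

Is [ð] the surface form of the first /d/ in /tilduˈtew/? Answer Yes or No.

/d/ (between /l/ and /u/): rule 1 targets it, but not immediately after a vowel → unchanged [d].
The actual realization is [d], not [ð].

No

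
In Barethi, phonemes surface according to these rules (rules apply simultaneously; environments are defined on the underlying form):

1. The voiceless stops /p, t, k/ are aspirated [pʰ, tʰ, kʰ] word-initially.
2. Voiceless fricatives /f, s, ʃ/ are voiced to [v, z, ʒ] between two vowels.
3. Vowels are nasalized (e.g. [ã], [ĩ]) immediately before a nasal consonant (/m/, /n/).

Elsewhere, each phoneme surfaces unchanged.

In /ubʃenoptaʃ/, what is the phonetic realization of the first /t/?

[t]

/t/ (between /p/ and /a/): rule 1 targets it, but not word-initially → unchanged [t].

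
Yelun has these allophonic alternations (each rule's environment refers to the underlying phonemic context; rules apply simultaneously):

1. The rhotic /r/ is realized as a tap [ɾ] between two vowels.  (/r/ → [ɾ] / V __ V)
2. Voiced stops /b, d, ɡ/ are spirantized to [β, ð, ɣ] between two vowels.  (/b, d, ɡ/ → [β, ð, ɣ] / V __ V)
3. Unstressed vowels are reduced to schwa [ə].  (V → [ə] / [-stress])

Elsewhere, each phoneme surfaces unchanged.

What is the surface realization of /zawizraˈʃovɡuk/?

[zəwəzrəˈʃovɡək]

/z/ — not in any rule's target class → [z].
/a/ (between /z/ and /w/) occurs in an unstressed syllable → [ə] by rule 3.
/w/ (between /a/ and /i/) is unaffected → [w].
/i/ (between /w/ and /z/) occurs in an unstressed syllable → [ə] by rule 3.
/z/ (between /i/ and /r/): no rule targets it → [z].
/r/ (between /z/ and /a/) fails the environment for rule 1, so it stays [r].
/a/ — between /r/ and /ʃ/, in an unstressed syllable — surfaces as [ə] (rule 3).
/ʃ/ stays [ʃ].
/o/ (between /ʃ/ and /v/): rule 3 targets it, but not in an unstressed syllable → unchanged [o].
/v/ stays [v].
/ɡ/ (between /v/ and /u/): rule 2 targets it, but not between two vowels → unchanged [ɡ].
/u/ (between /ɡ/ and /k/): in an unstressed syllable, so rule 3 applies → [ə].
/k/ (word-final) is unaffected → [k].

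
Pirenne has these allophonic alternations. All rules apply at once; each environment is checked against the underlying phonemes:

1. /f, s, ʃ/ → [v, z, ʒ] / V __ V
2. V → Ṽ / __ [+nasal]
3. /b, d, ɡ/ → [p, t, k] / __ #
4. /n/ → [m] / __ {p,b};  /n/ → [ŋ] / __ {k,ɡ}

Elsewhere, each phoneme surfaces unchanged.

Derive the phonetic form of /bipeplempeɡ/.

/b/ — word-initial; rule 3 does not apply here → [b].
/i/ (between /b/ and /p/) fails the environment for rule 2, so it stays [i].
/p/ (between /i/ and /e/) is unaffected → [p].
/e/ (between /p/ and /p/) fails the environment for rule 2, so it stays [e].
/p/ — not in any rule's target class → [p].
/l/ (between /p/ and /e/) is unaffected → [l].
Rule 2 applies to /e/ (between /l/ and /m/: before a nasal consonant) → [ẽ].
/m/ — not in any rule's target class → [m].
/p/ (between /m/ and /e/): no rule targets it → [p].
/e/ (between /p/ and /ɡ/): rule 2 targets it, but not before a nasal consonant → unchanged [e].
Rule 3 applies to /ɡ/ (word-final: word-finally) → [k].

[bipeplẽmpek]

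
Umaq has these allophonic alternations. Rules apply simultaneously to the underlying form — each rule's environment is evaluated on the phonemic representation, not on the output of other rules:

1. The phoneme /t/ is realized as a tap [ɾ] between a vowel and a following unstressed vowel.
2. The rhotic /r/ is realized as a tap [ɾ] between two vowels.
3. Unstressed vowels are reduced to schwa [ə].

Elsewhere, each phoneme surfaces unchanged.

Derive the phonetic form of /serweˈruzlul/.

/s/ (word-initial): no rule targets it → [s].
/e/ (between /s/ and /r/): in an unstressed syllable, so rule 3 applies → [ə].
/r/ (between /e/ and /w/) is in the target of rule 2 but the environment (between two vowels) is not met → [r].
/w/ (between /r/ and /e/) is unaffected → [w].
/e/ (between /w/ and /r/): in an unstressed syllable, so rule 3 applies → [ə].
/r/ (between /e/ and /u/): between two vowels, so rule 2 applies → [ɾ].
/u/ (between /r/ and /z/): rule 3 targets it, but not in an unstressed syllable → unchanged [u].
/z/ (between /u/ and /l/): no rule targets it → [z].
/l/ (between /z/ and /u/): no rule targets it → [l].
/u/ — between /l/ and /l/, in an unstressed syllable — surfaces as [ə] (rule 3).
/l/ (word-final): no rule targets it → [l].

[sərwəˈɾuzləl]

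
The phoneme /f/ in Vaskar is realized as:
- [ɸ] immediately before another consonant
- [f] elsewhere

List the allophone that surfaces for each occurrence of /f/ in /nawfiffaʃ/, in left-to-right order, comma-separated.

[f], [ɸ], [f]

Occurrence 1 (position 4): no conditioning environment matches → elsewhere allophone [f].
Occurrence 2 (position 6): immediately before another consonant → [ɸ].
Occurrence 3 (position 7): no conditioning environment matches → elsewhere allophone [f].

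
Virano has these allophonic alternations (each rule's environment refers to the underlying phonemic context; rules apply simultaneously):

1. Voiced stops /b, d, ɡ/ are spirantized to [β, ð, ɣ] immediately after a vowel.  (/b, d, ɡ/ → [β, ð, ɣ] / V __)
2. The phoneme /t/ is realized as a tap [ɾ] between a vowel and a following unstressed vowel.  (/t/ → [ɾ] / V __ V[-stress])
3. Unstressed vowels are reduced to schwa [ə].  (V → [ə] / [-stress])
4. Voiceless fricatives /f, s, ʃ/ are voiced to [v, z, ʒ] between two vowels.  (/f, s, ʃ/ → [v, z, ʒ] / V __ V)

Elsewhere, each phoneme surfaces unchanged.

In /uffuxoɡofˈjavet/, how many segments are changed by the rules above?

Segments that undergo a rule: /u/ → [ə] (rule 3); /u/ → [ə] (rule 3); /o/ → [ə] (rule 3); /ɡ/ → [ɣ] (rule 1); /o/ → [ə] (rule 3); /e/ → [ə] (rule 3).
All other segments surface unchanged.

6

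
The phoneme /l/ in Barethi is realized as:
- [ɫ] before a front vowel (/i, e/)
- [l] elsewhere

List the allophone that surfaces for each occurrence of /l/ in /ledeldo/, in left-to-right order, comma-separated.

[ɫ], [l]

Occurrence 1 (position 1): before a front vowel (/i, e/) → [ɫ].
Occurrence 2 (position 5): no conditioning environment matches → elsewhere allophone [l].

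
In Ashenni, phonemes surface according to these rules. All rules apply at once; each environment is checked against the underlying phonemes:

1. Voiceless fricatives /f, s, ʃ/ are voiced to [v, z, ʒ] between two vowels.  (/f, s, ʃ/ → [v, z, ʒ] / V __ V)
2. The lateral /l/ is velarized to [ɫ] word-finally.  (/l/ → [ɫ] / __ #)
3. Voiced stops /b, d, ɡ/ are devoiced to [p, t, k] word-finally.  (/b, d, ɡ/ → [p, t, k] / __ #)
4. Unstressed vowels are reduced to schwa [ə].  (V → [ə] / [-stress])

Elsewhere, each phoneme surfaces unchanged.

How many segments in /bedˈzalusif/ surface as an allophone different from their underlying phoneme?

4

Segments that undergo a rule: /e/ → [ə] (rule 4); /u/ → [ə] (rule 4); /s/ → [z] (rule 1); /i/ → [ə] (rule 4).
All other segments surface unchanged.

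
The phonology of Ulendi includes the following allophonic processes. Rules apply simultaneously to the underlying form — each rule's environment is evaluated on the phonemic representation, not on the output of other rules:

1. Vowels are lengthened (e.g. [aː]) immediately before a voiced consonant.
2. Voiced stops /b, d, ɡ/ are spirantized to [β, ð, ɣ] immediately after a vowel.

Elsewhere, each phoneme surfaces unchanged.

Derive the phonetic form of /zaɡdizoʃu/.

[zaːɣdiːzoʃu]

/a/ — between /z/ and /ɡ/, before a voiced consonant — surfaces as [aː] (rule 1).
/ɡ/ (between /a/ and /d/): immediately after a vowel, so rule 2 applies → [ɣ].
/d/ (between /ɡ/ and /i/): rule 2 targets it, but not immediately after a vowel → unchanged [d].
Rule 1 applies to /i/ (between /d/ and /z/: before a voiced consonant) → [iː].
/o/ — between /z/ and /ʃ/; rule 1 does not apply here → [o].
/u/ (word-final) is in the target of rule 1 but the environment (before a voiced consonant) is not met → [u].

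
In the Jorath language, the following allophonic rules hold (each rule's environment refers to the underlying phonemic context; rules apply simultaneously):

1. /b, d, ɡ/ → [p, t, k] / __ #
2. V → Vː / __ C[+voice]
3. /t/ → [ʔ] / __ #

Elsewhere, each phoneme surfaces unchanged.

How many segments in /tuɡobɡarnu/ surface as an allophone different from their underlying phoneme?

3

Segments that undergo a rule: /u/ → [uː] (rule 2); /o/ → [oː] (rule 2); /a/ → [aː] (rule 2).
All other segments surface unchanged.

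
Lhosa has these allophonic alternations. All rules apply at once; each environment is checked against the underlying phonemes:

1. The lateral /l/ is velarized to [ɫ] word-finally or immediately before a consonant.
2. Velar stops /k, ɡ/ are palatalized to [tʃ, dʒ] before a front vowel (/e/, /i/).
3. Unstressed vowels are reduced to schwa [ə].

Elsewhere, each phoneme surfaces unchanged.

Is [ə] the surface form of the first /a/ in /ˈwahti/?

No

/a/ — between /w/ and /h/; rule 3 does not apply here → [a].
The actual realization is [a], not [ə].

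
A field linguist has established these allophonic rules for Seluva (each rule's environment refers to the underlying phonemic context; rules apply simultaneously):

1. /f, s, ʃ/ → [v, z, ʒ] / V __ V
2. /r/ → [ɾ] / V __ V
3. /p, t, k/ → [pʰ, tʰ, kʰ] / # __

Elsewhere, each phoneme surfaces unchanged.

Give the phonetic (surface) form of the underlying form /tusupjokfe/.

[tʰuzupjokfe]

Rule 3 applies to /t/ (word-initial: word-initially) → [tʰ].
/u/ (between /t/ and /s/): no rule targets it → [u].
/s/ meets the environment for rule 1 (between two vowels) → [z].
/u/ (between /s/ and /p/) is unaffected → [u].
/p/ (between /u/ and /j/) fails the environment for rule 3, so it stays [p].
/j/ stays [j].
/o/ stays [o].
/k/ — between /o/ and /f/; rule 3 does not apply here → [k].
/f/ — between /k/ and /e/; rule 1 does not apply here → [f].
/e/ — not in any rule's target class → [e].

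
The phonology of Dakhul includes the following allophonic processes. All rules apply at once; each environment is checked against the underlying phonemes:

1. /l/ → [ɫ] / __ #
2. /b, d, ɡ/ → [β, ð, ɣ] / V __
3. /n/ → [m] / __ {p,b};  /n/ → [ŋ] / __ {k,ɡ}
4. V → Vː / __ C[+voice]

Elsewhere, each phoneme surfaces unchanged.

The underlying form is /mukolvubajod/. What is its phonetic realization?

/m/ stays [m].
/u/ (between /m/ and /k/): rule 4 targets it, but not before a voiced consonant → unchanged [u].
/k/ (between /u/ and /o/) is unaffected → [k].
/o/ — between /k/ and /l/, before a voiced consonant — surfaces as [oː] (rule 4).
/l/ (between /o/ and /v/): rule 1 targets it, but not word-finally → unchanged [l].
/v/ — not in any rule's target class → [v].
/u/ (between /v/ and /b/): before a voiced consonant, so rule 4 applies → [uː].
/b/ (between /u/ and /a/): immediately after a vowel, so rule 2 applies → [β].
/a/ — between /b/ and /j/, before a voiced consonant — surfaces as [aː] (rule 4).
/j/ — not in any rule's target class → [j].
Rule 4 applies to /o/ (between /j/ and /d/: before a voiced consonant) → [oː].
Rule 2 applies to /d/ (word-final: immediately after a vowel) → [ð].

[mukoːlvuːβaːjoːð]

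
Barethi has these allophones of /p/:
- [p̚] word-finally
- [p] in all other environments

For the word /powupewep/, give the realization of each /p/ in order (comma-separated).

Occurrence 1 (position 1): no conditioning environment matches → elsewhere allophone [p].
Occurrence 2 (position 5): no conditioning environment matches → elsewhere allophone [p].
Occurrence 3 (position 9): word-finally → [p̚].

[p], [p], [p̚]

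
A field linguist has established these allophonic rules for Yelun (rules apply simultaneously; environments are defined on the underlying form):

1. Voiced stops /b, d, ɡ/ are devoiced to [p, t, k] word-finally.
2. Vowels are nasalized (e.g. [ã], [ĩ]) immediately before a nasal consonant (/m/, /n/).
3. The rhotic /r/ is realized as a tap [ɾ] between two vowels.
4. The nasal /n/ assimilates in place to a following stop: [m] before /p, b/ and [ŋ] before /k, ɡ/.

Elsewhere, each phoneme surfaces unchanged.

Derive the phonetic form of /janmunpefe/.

[jãnmũmpefe]

/a/ (between /j/ and /n/) occurs before a nasal consonant → [ã] by rule 2.
/n/ (between /a/ and /m/): rule 4 targets it, but not before a labial or velar stop → unchanged [n].
Rule 2 applies to /u/ (between /m/ and /n/: before a nasal consonant) → [ũ].
/n/ (between /u/ and /p/) occurs before a labial or velar stop → [m] by rule 4.
/e/ (between /p/ and /f/): rule 2 targets it, but not before a nasal consonant → unchanged [e].
/e/ (word-final) fails the environment for rule 2, so it stays [e].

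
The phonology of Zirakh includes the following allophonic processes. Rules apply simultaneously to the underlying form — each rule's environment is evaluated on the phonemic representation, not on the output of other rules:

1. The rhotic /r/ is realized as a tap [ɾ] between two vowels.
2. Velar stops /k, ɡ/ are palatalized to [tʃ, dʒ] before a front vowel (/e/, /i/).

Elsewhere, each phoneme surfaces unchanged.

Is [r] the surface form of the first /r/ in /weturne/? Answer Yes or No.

Yes

/r/ (between /u/ and /n/) fails the environment for rule 1, so it stays [r].
The actual realization is [r], which matches [r].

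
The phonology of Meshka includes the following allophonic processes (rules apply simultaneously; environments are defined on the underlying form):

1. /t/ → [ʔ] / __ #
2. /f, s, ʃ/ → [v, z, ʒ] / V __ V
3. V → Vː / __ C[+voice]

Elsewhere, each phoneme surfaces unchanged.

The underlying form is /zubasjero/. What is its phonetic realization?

[zuːbasjeːro]

/z/ (word-initial): no rule targets it → [z].
/u/ — between /z/ and /b/, before a voiced consonant — surfaces as [uː] (rule 3).
/b/ (between /u/ and /a/) is unaffected → [b].
/a/ (between /b/ and /s/): rule 3 targets it, but not before a voiced consonant → unchanged [a].
/s/ (between /a/ and /j/) fails the environment for rule 2, so it stays [s].
/j/ (between /s/ and /e/) is unaffected → [j].
/e/ (between /j/ and /r/) occurs before a voiced consonant → [eː] by rule 3.
/r/ — not in any rule's target class → [r].
/o/ (word-final): rule 3 targets it, but not before a voiced consonant → unchanged [o].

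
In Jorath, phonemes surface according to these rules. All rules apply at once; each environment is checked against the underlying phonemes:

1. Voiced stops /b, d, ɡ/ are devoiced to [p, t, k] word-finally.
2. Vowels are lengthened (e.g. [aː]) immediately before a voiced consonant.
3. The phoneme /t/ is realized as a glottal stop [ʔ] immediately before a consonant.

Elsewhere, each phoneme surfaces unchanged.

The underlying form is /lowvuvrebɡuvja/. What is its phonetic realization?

/l/ (word-initial): no rule targets it → [l].
/o/ (between /l/ and /w/): before a voiced consonant, so rule 2 applies → [oː].
/w/ (between /o/ and /v/) is unaffected → [w].
/v/ (between /w/ and /u/): no rule targets it → [v].
/u/ (between /v/ and /v/): before a voiced consonant, so rule 2 applies → [uː].
/v/ (between /u/ and /r/) is unaffected → [v].
/r/ — not in any rule's target class → [r].
/e/ meets the environment for rule 2 (before a voiced consonant) → [eː].
/b/ (between /e/ and /ɡ/) is in the target of rule 1 but the environment (word-finally) is not met → [b].
/ɡ/ — between /b/ and /u/; rule 1 does not apply here → [ɡ].
/u/ — between /ɡ/ and /v/, before a voiced consonant — surfaces as [uː] (rule 2).
/v/ stays [v].
/j/ (between /v/ and /a/): no rule targets it → [j].
/a/ (word-final): rule 2 targets it, but not before a voiced consonant → unchanged [a].

[loːwvuːvreːbɡuːvja]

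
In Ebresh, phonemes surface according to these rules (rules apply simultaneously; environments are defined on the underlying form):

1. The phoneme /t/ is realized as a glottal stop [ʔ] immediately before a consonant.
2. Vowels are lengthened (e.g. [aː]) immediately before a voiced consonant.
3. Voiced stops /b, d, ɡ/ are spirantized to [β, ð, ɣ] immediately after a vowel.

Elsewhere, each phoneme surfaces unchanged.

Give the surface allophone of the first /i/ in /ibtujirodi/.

[iː]

Rule 2 applies to /i/ (word-initial: before a voiced consonant) → [iː].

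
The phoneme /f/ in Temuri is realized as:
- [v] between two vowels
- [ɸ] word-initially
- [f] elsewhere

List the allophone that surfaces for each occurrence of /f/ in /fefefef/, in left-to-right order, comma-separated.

[ɸ], [v], [v], [f]

Occurrence 1 (position 1): word-initially → [ɸ].
Occurrence 2 (position 3): between two vowels → [v].
Occurrence 3 (position 5): between two vowels → [v].
Occurrence 4 (position 7): no conditioning environment matches → elsewhere allophone [f].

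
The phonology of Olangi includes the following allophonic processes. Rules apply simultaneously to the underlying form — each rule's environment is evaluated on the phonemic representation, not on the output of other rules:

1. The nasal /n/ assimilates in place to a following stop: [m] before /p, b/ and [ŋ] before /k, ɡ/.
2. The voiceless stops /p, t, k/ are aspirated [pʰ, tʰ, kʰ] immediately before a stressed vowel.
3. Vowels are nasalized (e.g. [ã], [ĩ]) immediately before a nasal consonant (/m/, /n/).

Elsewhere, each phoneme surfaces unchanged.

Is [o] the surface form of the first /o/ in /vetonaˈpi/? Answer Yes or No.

No

/o/ (between /t/ and /n/) occurs before a nasal consonant → [õ] by rule 3.
The actual realization is [õ], not [o].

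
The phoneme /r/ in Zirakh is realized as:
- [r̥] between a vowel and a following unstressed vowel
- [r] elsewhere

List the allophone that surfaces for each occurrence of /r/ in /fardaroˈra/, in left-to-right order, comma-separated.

Occurrence 1 (position 3): no conditioning environment matches → elsewhere allophone [r].
Occurrence 2 (position 6): between a vowel and a following unstressed vowel → [r̥].
Occurrence 3 (position 8): no conditioning environment matches → elsewhere allophone [r].

[r], [r̥], [r]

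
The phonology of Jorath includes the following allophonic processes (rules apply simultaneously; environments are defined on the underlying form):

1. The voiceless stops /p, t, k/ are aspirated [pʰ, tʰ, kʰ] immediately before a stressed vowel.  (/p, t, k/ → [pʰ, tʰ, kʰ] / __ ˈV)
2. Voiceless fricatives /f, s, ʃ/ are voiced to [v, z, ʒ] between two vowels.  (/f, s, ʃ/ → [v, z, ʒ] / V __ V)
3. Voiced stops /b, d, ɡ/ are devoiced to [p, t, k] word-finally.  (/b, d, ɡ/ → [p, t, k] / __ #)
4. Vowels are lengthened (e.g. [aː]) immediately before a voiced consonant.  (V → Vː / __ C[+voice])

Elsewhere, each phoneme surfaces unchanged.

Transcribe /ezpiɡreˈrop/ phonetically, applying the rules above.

/e/ (word-initial) occurs before a voiced consonant → [eː] by rule 4.
/p/ (between /z/ and /i/) fails the environment for rule 1, so it stays [p].
/i/ (between /p/ and /ɡ/) occurs before a voiced consonant → [iː] by rule 4.
/ɡ/ (between /i/ and /r/) is in the target of rule 3 but the environment (word-finally) is not met → [ɡ].
/e/ (between /r/ and /r/): before a voiced consonant, so rule 4 applies → [eː].
/o/ (between /r/ and /p/) is in the target of rule 4 but the environment (before a voiced consonant) is not met → [o].
/p/ (word-final): rule 1 targets it, but not immediately before a stressed vowel → unchanged [p].

[eːzpiːɡreːˈrop]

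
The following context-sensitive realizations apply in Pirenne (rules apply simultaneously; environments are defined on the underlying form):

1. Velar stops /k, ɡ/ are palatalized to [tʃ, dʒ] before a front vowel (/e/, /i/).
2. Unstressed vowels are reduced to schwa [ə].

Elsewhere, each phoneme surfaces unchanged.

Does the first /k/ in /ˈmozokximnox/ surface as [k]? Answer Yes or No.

/k/ (between /o/ and /x/): rule 1 targets it, but not before a front vowel → unchanged [k].
The actual realization is [k], which matches [k].

Yes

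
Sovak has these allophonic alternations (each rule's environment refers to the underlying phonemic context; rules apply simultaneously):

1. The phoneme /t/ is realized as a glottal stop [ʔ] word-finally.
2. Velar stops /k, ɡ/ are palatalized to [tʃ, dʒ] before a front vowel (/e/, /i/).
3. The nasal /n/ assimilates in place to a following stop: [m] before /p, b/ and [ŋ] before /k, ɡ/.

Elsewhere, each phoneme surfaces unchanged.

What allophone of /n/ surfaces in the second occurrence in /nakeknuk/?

/n/ (between /k/ and /u/): rule 3 targets it, but not before a labial or velar stop → unchanged [n].

[n]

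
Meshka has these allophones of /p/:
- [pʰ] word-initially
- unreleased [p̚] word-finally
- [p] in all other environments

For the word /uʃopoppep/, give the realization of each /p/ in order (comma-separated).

Occurrence 1 (position 4): no conditioning environment matches → elsewhere allophone [p].
Occurrence 2 (position 6): no conditioning environment matches → elsewhere allophone [p].
Occurrence 3 (position 7): no conditioning environment matches → elsewhere allophone [p].
Occurrence 4 (position 9): word-finally → [p̚].

[p], [p], [p], [p̚]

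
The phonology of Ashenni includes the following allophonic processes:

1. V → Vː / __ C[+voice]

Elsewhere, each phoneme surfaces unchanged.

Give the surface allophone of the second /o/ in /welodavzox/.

[o]

/o/ (between /z/ and /x/) is in the target of rule 1 but the environment (before a voiced consonant) is not met → [o].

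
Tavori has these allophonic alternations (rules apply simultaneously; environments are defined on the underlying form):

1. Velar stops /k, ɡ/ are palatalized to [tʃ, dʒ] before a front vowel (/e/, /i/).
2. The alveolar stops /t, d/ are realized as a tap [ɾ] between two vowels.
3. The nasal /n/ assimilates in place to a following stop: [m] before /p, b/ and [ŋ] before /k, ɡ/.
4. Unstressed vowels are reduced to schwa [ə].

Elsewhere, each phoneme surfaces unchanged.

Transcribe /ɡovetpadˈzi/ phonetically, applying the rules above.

[ɡəvətpədˈzi]

/ɡ/ (word-initial): rule 1 targets it, but not before a front vowel → unchanged [ɡ].
/o/ (between /ɡ/ and /v/) occurs in an unstressed syllable → [ə] by rule 4.
/v/ — not in any rule's target class → [v].
/e/ (between /v/ and /t/): in an unstressed syllable, so rule 4 applies → [ə].
/t/ — between /e/ and /p/; rule 2 does not apply here → [t].
/p/ (between /t/ and /a/): no rule targets it → [p].
/a/ (between /p/ and /d/) occurs in an unstressed syllable → [ə] by rule 4.
/d/ (between /a/ and /z/) fails the environment for rule 2, so it stays [d].
/z/ stays [z].
/i/ (word-final) fails the environment for rule 4, so it stays [i].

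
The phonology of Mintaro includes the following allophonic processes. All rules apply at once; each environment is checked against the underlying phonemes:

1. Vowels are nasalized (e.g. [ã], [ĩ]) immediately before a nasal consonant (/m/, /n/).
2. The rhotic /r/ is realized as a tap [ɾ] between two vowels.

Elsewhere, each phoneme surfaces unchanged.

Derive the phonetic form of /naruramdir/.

[naɾuɾãmdir]

/n/ — not in any rule's target class → [n].
/a/ (between /n/ and /r/) fails the environment for rule 1, so it stays [a].
/r/ — between /a/ and /u/, between two vowels — surfaces as [ɾ] (rule 2).
/u/ (between /r/ and /r/) is in the target of rule 1 but the environment (before a nasal consonant) is not met → [u].
/r/ meets the environment for rule 2 (between two vowels) → [ɾ].
/a/ (between /r/ and /m/) occurs before a nasal consonant → [ã] by rule 1.
/m/ (between /a/ and /d/) is unaffected → [m].
/d/ (between /m/ and /i/) is unaffected → [d].
/i/ (between /d/ and /r/) is in the target of rule 1 but the environment (before a nasal consonant) is not met → [i].
/r/ — word-final; rule 2 does not apply here → [r].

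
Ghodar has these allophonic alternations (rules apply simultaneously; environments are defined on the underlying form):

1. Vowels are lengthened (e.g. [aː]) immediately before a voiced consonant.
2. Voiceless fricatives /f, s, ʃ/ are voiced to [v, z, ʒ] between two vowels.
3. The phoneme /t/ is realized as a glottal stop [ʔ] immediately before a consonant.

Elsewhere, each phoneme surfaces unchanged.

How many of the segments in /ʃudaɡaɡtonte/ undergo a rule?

Segments that undergo a rule: /u/ → [uː] (rule 1); /a/ → [aː] (rule 1); /a/ → [aː] (rule 1); /o/ → [oː] (rule 1).
All other segments surface unchanged.

4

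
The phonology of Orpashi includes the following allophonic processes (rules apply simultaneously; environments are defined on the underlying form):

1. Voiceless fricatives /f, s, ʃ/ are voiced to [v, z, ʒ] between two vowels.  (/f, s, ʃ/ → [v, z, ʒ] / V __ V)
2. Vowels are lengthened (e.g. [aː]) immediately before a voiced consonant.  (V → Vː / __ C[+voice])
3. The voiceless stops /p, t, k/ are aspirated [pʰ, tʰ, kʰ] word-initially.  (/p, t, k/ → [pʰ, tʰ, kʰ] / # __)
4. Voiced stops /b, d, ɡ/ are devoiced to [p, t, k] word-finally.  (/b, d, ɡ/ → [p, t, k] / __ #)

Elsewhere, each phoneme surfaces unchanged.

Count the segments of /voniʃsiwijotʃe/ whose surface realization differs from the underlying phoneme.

Segments that undergo a rule: /o/ → [oː] (rule 2); /i/ → [iː] (rule 2); /i/ → [iː] (rule 2).
All other segments surface unchanged.

3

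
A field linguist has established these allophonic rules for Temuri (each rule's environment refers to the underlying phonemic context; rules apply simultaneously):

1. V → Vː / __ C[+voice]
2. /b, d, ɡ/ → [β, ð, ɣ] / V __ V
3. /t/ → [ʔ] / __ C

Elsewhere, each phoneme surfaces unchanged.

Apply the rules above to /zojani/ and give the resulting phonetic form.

/z/ (word-initial) is unaffected → [z].
/o/ (between /z/ and /j/) occurs before a voiced consonant → [oː] by rule 1.
/j/ (between /o/ and /a/): no rule targets it → [j].
/a/ meets the environment for rule 1 (before a voiced consonant) → [aː].
/n/ stays [n].
/i/ (word-final) is in the target of rule 1 but the environment (before a voiced consonant) is not met → [i].

[zoːjaːni]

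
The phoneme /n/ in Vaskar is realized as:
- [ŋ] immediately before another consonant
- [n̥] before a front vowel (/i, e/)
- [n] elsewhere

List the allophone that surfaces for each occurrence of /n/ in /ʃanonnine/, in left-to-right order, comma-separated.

Occurrence 1 (position 3): no conditioning environment matches → elsewhere allophone [n].
Occurrence 2 (position 5): immediately before another consonant → [ŋ].
Occurrence 3 (position 6): before a front vowel (/i, e/) → [n̥].
Occurrence 4 (position 8): before a front vowel (/i, e/) → [n̥].

[n], [ŋ], [n̥], [n̥]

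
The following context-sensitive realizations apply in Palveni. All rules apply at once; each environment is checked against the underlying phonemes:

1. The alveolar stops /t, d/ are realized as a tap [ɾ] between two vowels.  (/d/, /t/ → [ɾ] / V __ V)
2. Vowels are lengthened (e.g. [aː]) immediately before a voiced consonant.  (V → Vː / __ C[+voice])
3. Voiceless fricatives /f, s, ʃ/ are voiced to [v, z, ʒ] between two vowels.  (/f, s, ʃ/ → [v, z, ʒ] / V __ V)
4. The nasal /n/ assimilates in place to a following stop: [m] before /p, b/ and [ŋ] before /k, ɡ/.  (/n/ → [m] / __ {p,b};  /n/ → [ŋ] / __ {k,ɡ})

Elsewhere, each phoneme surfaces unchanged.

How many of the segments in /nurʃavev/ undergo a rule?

Segments that undergo a rule: /u/ → [uː] (rule 2); /a/ → [aː] (rule 2); /e/ → [eː] (rule 2).
All other segments surface unchanged.

3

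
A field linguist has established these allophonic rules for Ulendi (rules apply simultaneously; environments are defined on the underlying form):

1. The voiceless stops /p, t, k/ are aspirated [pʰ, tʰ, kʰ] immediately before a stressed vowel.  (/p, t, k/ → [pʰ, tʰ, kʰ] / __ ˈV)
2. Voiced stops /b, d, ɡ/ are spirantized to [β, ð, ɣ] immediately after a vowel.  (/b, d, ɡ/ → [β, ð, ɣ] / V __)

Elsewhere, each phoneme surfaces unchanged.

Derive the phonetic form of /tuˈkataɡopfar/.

[tuˈkʰataɣopfar]

/t/ (word-initial): rule 1 targets it, but not immediately before a stressed vowel → unchanged [t].
/u/ (between /t/ and /k/) is unaffected → [u].
/k/ (between /u/ and /a/): immediately before a stressed vowel, so rule 1 applies → [kʰ].
/a/ — not in any rule's target class → [a].
/t/ (between /a/ and /a/) is in the target of rule 1 but the environment (immediately before a stressed vowel) is not met → [t].
/a/ (between /t/ and /ɡ/) is unaffected → [a].
/ɡ/ — between /a/ and /o/, immediately after a vowel — surfaces as [ɣ] (rule 2).
/o/ (between /ɡ/ and /p/): no rule targets it → [o].
/p/ (between /o/ and /f/) fails the environment for rule 1, so it stays [p].
/f/ (between /p/ and /a/): no rule targets it → [f].
/a/ stays [a].
/r/ (word-final) is unaffected → [r].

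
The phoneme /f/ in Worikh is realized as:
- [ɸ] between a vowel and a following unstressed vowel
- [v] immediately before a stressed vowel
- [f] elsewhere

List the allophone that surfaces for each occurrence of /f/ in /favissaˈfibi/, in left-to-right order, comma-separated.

[f], [v]

Occurrence 1 (position 1): no conditioning environment matches → elsewhere allophone [f].
Occurrence 2 (position 8): immediately before a stressed vowel → [v].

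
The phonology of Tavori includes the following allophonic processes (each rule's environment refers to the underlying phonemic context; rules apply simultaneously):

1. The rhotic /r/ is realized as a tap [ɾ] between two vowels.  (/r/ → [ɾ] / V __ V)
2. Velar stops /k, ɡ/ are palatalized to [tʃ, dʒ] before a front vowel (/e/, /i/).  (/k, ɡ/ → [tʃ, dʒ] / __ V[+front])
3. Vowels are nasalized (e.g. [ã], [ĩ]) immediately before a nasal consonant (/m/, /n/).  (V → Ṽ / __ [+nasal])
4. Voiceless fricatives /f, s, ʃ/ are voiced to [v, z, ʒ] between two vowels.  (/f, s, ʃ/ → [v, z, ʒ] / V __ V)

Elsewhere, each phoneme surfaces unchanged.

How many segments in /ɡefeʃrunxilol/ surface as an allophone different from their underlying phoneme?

3

Segments that undergo a rule: /ɡ/ → [dʒ] (rule 2); /f/ → [v] (rule 4); /u/ → [ũ] (rule 3).
All other segments surface unchanged.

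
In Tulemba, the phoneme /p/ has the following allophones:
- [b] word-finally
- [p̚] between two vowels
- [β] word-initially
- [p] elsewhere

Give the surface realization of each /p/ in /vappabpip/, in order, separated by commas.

[p], [p], [p], [b]

Occurrence 1 (position 3): no conditioning environment matches → elsewhere allophone [p].
Occurrence 2 (position 4): no conditioning environment matches → elsewhere allophone [p].
Occurrence 3 (position 7): no conditioning environment matches → elsewhere allophone [p].
Occurrence 4 (position 9): word-finally → [b].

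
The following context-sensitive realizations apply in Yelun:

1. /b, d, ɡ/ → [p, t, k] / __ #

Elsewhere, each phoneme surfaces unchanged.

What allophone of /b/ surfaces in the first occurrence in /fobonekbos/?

[b]

/b/ (between /o/ and /o/) is in the target of rule 1 but the environment (word-finally) is not met → [b].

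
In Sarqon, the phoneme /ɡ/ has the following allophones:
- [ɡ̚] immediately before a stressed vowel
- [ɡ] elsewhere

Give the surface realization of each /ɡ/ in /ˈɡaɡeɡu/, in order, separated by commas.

Occurrence 1 (position 1): immediately before a stressed vowel → [ɡ̚].
Occurrence 2 (position 3): no conditioning environment matches → elsewhere allophone [ɡ].
Occurrence 3 (position 5): no conditioning environment matches → elsewhere allophone [ɡ].

[ɡ̚], [ɡ], [ɡ]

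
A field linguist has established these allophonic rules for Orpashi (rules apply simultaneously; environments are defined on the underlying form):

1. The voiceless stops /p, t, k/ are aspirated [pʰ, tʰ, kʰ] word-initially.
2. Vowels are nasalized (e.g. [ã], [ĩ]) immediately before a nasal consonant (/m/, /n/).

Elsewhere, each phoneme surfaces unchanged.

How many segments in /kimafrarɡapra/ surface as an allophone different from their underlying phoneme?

2

Segments that undergo a rule: /k/ → [kʰ] (rule 1); /i/ → [ĩ] (rule 2).
All other segments surface unchanged.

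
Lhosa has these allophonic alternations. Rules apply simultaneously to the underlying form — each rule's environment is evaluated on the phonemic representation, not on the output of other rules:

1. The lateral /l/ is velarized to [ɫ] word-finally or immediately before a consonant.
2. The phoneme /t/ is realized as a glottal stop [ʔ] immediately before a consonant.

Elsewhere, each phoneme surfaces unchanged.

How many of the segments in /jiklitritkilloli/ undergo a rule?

3

Segments that undergo a rule: /t/ → [ʔ] (rule 2); /t/ → [ʔ] (rule 2); /l/ → [ɫ] (rule 1).
All other segments surface unchanged.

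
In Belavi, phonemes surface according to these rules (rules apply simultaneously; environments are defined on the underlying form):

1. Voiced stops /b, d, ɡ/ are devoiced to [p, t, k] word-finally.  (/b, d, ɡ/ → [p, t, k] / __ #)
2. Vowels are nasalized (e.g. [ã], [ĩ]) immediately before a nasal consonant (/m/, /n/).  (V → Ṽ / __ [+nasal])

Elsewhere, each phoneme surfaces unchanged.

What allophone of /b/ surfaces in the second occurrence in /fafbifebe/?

/b/ (between /e/ and /e/): rule 1 targets it, but not word-finally → unchanged [b].

[b]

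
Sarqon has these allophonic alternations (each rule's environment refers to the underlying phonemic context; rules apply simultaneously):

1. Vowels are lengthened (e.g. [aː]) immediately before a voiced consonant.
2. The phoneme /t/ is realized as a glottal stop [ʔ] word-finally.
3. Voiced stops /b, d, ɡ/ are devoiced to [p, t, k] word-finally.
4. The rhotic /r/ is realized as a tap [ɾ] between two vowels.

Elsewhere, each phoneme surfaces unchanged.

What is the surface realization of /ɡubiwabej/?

[ɡuːbiːwaːbeːj]

/ɡ/ — word-initial; rule 3 does not apply here → [ɡ].
Rule 1 applies to /u/ (between /ɡ/ and /b/: before a voiced consonant) → [uː].
/b/ (between /u/ and /i/): rule 3 targets it, but not word-finally → unchanged [b].
/i/ — between /b/ and /w/, before a voiced consonant — surfaces as [iː] (rule 1).
/w/ stays [w].
/a/ (between /w/ and /b/) occurs before a voiced consonant → [aː] by rule 1.
/b/ (between /a/ and /e/) fails the environment for rule 3, so it stays [b].
/e/ — between /b/ and /j/, before a voiced consonant — surfaces as [eː] (rule 1).
/j/ (word-final): no rule targets it → [j].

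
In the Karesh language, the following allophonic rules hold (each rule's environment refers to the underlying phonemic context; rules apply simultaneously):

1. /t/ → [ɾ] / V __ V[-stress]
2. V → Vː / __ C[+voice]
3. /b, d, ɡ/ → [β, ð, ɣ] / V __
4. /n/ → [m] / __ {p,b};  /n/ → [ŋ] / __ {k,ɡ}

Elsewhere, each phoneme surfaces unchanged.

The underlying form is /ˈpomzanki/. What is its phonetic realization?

[ˈpoːmzaːŋki]

/p/ — not in any rule's target class → [p].
/o/ — between /p/ and /m/, before a voiced consonant — surfaces as [oː] (rule 2).
/m/ — not in any rule's target class → [m].
/z/ (between /m/ and /a/): no rule targets it → [z].
/a/ meets the environment for rule 2 (before a voiced consonant) → [aː].
/n/ (between /a/ and /k/) occurs before a labial or velar stop → [ŋ] by rule 4.
/k/ (between /n/ and /i/) is unaffected → [k].
/i/ (word-final) fails the environment for rule 2, so it stays [i].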